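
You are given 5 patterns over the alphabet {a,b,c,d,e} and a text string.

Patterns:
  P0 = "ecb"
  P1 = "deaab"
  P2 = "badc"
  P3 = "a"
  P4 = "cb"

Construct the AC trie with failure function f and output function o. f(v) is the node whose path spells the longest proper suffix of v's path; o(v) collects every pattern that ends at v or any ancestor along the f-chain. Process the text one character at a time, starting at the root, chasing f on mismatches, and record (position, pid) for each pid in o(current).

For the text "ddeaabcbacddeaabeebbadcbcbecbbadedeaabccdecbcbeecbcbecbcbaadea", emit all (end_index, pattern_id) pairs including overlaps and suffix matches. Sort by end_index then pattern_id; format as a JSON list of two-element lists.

Construct AC machine:
Trie (insert patterns):
  0='ε' goto a→13 b→9 c→14 d→4 e→1
  1='e' goto c→2
  2='ec' goto b→3
  3='ecb' goto ·  ←P0
  4='d' goto e→5
  5='de' goto a→6
  6='dea' goto a→7
  7='deaa' goto b→8
  8='deaab' goto ·  ←P1
  9='b' goto a→10
  10='ba' goto d→11
  11='bad' goto c→12
  12='badc' goto ·  ←P2
  13='a' goto ·  ←P3
  14='c' goto b→15
  15='cb' goto ·  ←P4

BFS fail/out derivation:
  fail(1) 'e': from fail(0)=0 chase 'e': 0 ⇒ 0;  out=∅∪out(0)=∅
  fail(4) 'd': from fail(0)=0 chase 'd': 0 ⇒ 0;  out=∅∪out(0)=∅
  fail(9) 'b': from fail(0)=0 chase 'b': 0 ⇒ 0;  out=∅∪out(0)=∅
  fail(13) 'a': from fail(0)=0 chase 'a': 0 ⇒ 0;  out={3}∪out(0)={3}
  fail(14) 'c': from fail(0)=0 chase 'c': 0 ⇒ 0;  out=∅∪out(0)=∅
  fail(2) 'ec': from fail(1)=0 chase 'c': 0 ⇒ 14;  out=∅∪out(14)=∅
  fail(5) 'de': from fail(4)=0 chase 'e': 0 ⇒ 1;  out=∅∪out(1)=∅
  fail(10) 'ba': from fail(9)=0 chase 'a': 0 ⇒ 13;  out=∅∪out(13)={3}
  fail(15) 'cb': from fail(14)=0 chase 'b': 0 ⇒ 9;  out={4}∪out(9)={4}
  fail(3) 'ecb': from fail(2)=14 chase 'b': 14 ⇒ 15;  out={0}∪out(15)={0,4}
  fail(6) 'dea': from fail(5)=1 chase 'a': 1→0 ⇒ 13;  out=∅∪out(13)={3}
  fail(11) 'bad': from fail(10)=13 chase 'd': 13→0 ⇒ 4;  out=∅∪out(4)=∅
  fail(7) 'deaa': from fail(6)=13 chase 'a': 13→0 ⇒ 13;  out=∅∪out(13)={3}
  fail(12) 'badc': from fail(11)=4 chase 'c': 4→0 ⇒ 14;  out={2}∪out(14)={2}
  fail(8) 'deaab': from fail(7)=13 chase 'b': 13→0 ⇒ 9;  out={1}∪out(9)={1}

Text stream:
pos 0 'd': at 4
pos 1 'd': at 4 ·f
pos 2 'e': at 5
pos 3 'a': at 6  → match P3@[3:3]
pos 4 'a': at 7  → match P3@[4:4]
pos 5 'b': at 8  → match P1@[1:5]
pos 6 'c': at 14 ·f
pos 7 'b': at 15  → match P4@[6:7]
pos 8 'a': at 10 ·f  → match P3@[8:8]
pos 9 'c': at 14 ·f
pos 10 'd': at 4 ·f
pos 11 'd': at 4 ·f
pos 12 'e': at 5
pos 13 'a': at 6  → match P3@[13:13]
pos 14 'a': at 7  → match P3@[14:14]
pos 15 'b': at 8  → match P1@[11:15]
pos 16 'e': at 1 ·f
pos 17 'e': at 1 ·f
pos 18 'b': at 9 ·f
pos 19 'b': at 9 ·f
pos 20 'a': at 10  → match P3@[20:20]
pos 21 'd': at 11
pos 22 'c': at 12  → match P2@[19:22]
pos 23 'b': at 15 ·f  → match P4@[22:23]
pos 24 'c': at 14 ·f
pos 25 'b': at 15  → match P4@[24:25]
pos 26 'e': at 1 ·f
pos 27 'c': at 2
pos 28 'b': at 3  → match P0@[26:28],P4@[27:28]
pos 29 'b': at 9 ·f
pos 30 'a': at 10  → match P3@[30:30]
pos 31 'd': at 11
pos 32 'e': at 5 ·f
pos 33 'd': at 4 ·f
pos 34 'e': at 5
pos 35 'a': at 6  → match P3@[35:35]
pos 36 'a': at 7  → match P3@[36:36]
pos 37 'b': at 8  → match P1@[33:37]
pos 38 'c': at 14 ·f
pos 39 'c': at 14 ·f
pos 40 'd': at 4 ·f
pos 41 'e': at 5
pos 42 'c': at 2 ·f
pos 43 'b': at 3  → match P0@[41:43],P4@[42:43]
pos 44 'c': at 14 ·f
pos 45 'b': at 15  → match P4@[44:45]
pos 46 'e': at 1 ·f
pos 47 'e': at 1 ·f
pos 48 'c': at 2
pos 49 'b': at 3  → match P0@[47:49],P4@[48:49]
pos 50 'c': at 14 ·f
pos 51 'b': at 15  → match P4@[50:51]
pos 52 'e': at 1 ·f
pos 53 'c': at 2
pos 54 'b': at 3  → match P0@[52:54],P4@[53:54]
pos 55 'c': at 14 ·f
pos 56 'b': at 15  → match P4@[55:56]
pos 57 'a': at 10 ·f  → match P3@[57:57]
pos 58 'a': at 13 ·f  → match P3@[58:58]
pos 59 'd': at 4 ·f
pos 60 'e': at 5
pos 61 'a': at 6  → match P3@[61:61]

Result: [[3,3],[4,3],[5,1],[7,4],[8,3],[13,3],[14,3],[15,1],[20,3],[22,2],[23,4],[25,4],[28,0],[28,4],[30,3],[35,3],[36,3],[37,1],[43,0],[43,4],[45,4],[49,0],[49,4],[51,4],[54,0],[54,4],[56,4],[57,3],[58,3],[61,3]]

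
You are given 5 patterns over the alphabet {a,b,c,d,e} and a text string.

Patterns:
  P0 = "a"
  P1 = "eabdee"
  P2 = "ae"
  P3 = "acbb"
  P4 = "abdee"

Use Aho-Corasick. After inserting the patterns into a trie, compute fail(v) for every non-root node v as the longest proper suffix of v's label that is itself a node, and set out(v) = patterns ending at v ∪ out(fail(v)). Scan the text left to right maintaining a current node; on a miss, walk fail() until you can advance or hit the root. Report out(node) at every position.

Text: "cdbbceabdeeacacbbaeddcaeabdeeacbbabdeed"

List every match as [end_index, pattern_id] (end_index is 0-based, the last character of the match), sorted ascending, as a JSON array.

Construct AC machine:
Trie (insert patterns):
  0='ε' goto a→1 e→2
  1='a' goto b→12 c→9 e→8  [P0 ends]
  2='e' goto a→3
  3='ea' goto b→4
  4='eab' goto d→5
  5='eabd' goto e→6
  6='eabde' goto e→7
  7='eabdee' goto ·  [P1 ends]
  8='ae' goto ·  [P2 ends]
  9='ac' goto b→10
  10='acb' goto b→11
  11='acbb' goto ·  [P3 ends]
  12='ab' goto d→13
  13='abd' goto e→14
  14='abde' goto e→15
  15='abdee' goto ·  [P4 ends]

BFS fail/out derivation:
  n1('a'): parent n0 fail=0; on 'a' 0 → fail=0;  out {0}∪∅={0}
  n2('e'): parent n0 fail=0; on 'e' 0 → fail=0;  out ∅∪∅=∅
  n3('ea'): parent n2 fail=0; on 'a' 0 → fail=1;  out ∅∪{0}={0}
  n8('ae'): parent n1 fail=0; on 'e' 0 → fail=2;  out {2}∪∅={2}
  n9('ac'): parent n1 fail=0; on 'c' 0 → fail=0;  out ∅∪∅=∅
  n12('ab'): parent n1 fail=0; on 'b' 0 → fail=0;  out ∅∪∅=∅
  n4('eab'): parent n3 fail=1; on 'b' 1 → fail=12;  out ∅∪∅=∅
  n10('acb'): parent n9 fail=0; on 'b' 0 → fail=0;  out ∅∪∅=∅
  n13('abd'): parent n12 fail=0; on 'd' 0 → fail=0;  out ∅∪∅=∅
  n5('eabd'): parent n4 fail=12; on 'd' 12 → fail=13;  out ∅∪∅=∅
  n11('acbb'): parent n10 fail=0; on 'b' 0 → fail=0;  out {3}∪∅={3}
  n14('abde'): parent n13 fail=0; on 'e' 0 → fail=2;  out ∅∪∅=∅
  n6('eabde'): parent n5 fail=13; on 'e' 13 → fail=14;  out ∅∪∅=∅
  n15('abdee'): parent n14 fail=2; on 'e' 2→0 → fail=2;  out {4}∪∅={4}
  n7('eabdee'): parent n6 fail=14; on 'e' 14 → fail=15;  out {1}∪{4}={1,4}

Scan:
pos 0 'c': at 0
pos 1 'd': at 0
pos 2 'b': at 0
pos 3 'b': at 0
pos 4 'c': at 0
pos 5 'e': at 2
pos 6 'a': at 3  → match P0@[6:6]
pos 7 'b': at 4
pos 8 'd': at 5
pos 9 'e': at 6
pos 10 'e': at 7  → match P1@[5:10],P4@[6:10]
pos 11 'a': at 3 ·f  → match P0@[11:11]
pos 12 'c': at 9 ·f
pos 13 'a': at 1 ·f  → match P0@[13:13]
pos 14 'c': at 9
pos 15 'b': at 10
pos 16 'b': at 11  → match P3@[13:16]
pos 17 'a': at 1 ·f  → match P0@[17:17]
pos 18 'e': at 8  → match P2@[17:18]
pos 19 'd': at 0 ·f
pos 20 'd': at 0
pos 21 'c': at 0
pos 22 'a': at 1  → match P0@[22:22]
pos 23 'e': at 8  → match P2@[22:23]
pos 24 'a': at 3 ·f  → match P0@[24:24]
pos 25 'b': at 4
pos 26 'd': at 5
pos 27 'e': at 6
pos 28 'e': at 7  → match P1@[23:28],P4@[24:28]
pos 29 'a': at 3 ·f  → match P0@[29:29]
pos 30 'c': at 9 ·f
pos 31 'b': at 10
pos 32 'b': at 11  → match P3@[29:32]
pos 33 'a': at 1 ·f  → match P0@[33:33]
pos 34 'b': at 12
pos 35 'd': at 13
pos 36 'e': at 14
pos 37 'e': at 15  → match P4@[33:37]
pos 38 'd': at 0 ·f

Matches: [[6,0],[10,1],[10,4],[11,0],[13,0],[16,3],[17,0],[18,2],[22,0],[23,2],[24,0],[28,1],[28,4],[29,0],[32,3],[33,0],[37,4]]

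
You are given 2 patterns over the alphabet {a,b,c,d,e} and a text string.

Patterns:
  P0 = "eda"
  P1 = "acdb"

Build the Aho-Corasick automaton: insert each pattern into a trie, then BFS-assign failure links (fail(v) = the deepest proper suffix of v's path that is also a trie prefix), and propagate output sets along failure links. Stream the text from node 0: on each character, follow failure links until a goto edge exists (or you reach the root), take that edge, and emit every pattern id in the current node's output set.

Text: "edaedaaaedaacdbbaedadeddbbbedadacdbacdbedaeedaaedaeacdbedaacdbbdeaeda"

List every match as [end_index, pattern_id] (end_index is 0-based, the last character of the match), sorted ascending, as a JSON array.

Construct AC machine:
Trie (insert patterns):
  n0 'ε': a→4 e→1
  n1 'e': d→2
  n2 'ed': a→3
  n3 'eda': ·  ←P0
  n4 'a': c→5
  n5 'ac': d→6
  n6 'acd': b→7
  n7 'acdb': ·  ←P1

Failure links (BFS by depth):
  n1('e'): parent n0 fail=0; on 'e' 0 → fail=0;  out ∅∪∅=∅
  n4('a'): parent n0 fail=0; on 'a' 0 → fail=0;  out ∅∪∅=∅
  n2('ed'): parent n1 fail=0; on 'd' 0 → fail=0;  out ∅∪∅=∅
  n5('ac'): parent n4 fail=0; on 'c' 0 → fail=0;  out ∅∪∅=∅
  n3('eda'): parent n2 fail=0; on 'a' 0 → fail=4;  out {0}∪∅={0}
  n6('acd'): parent n5 fail=0; on 'd' 0 → fail=0;  out ∅∪∅=∅
  n7('acdb'): parent n6 fail=0; on 'b' 0 → fail=0;  out {1}∪∅={1}

Text stream:
i=0 'e': node 0→1
i=1 'd': node 1→2
i=2 'a': node 2→3  ** P0@[0:2]
i=3 'e': node 3→1 (fail-walked)
i=4 'd': node 1→2
i=5 'a': node 2→3  ** P0@[3:5]
i=6 'a': node 3→4 (fail-walked)
i=7 'a': node 4→4 (fail-walked)
i=8 'e': node 4→1 (fail-walked)
i=9 'd': node 1→2
i=10 'a': node 2→3  ** P0@[8:10]
i=11 'a': node 3→4 (fail-walked)
i=12 'c': node 4→5
i=13 'd': node 5→6
i=14 'b': node 6→7  ** P1@[11:14]
i=15 'b': node 7→0 (fail-walked)
i=16 'a': node 0→4
i=17 'e': node 4→1 (fail-walked)
i=18 'd': node 1→2
i=19 'a': node 2→3  ** P0@[17:19]
i=20 'd': node 3→0 (fail-walked)
i=21 'e': node 0→1
i=22 'd': node 1→2
i=23 'd': node 2→0 (fail-walked)
i=24 'b': node 0→0
i=25 'b': node 0→0
i=26 'b': node 0→0
i=27 'e': node 0→1
i=28 'd': node 1→2
i=29 'a': node 2→3  ** P0@[27:29]
i=30 'd': node 3→0 (fail-walked)
i=31 'a': node 0→4
i=32 'c': node 4→5
i=33 'd': node 5→6
i=34 'b': node 6→7  ** P1@[31:34]
i=35 'a': node 7→4 (fail-walked)
i=36 'c': node 4→5
i=37 'd': node 5→6
i=38 'b': node 6→7  ** P1@[35:38]
i=39 'e': node 7→1 (fail-walked)
i=40 'd': node 1→2
i=41 'a': node 2→3  ** P0@[39:41]
i=42 'e': node 3→1 (fail-walked)
i=43 'e': node 1→1 (fail-walked)
i=44 'd': node 1→2
i=45 'a': node 2→3  ** P0@[43:45]
i=46 'a': node 3→4 (fail-walked)
i=47 'e': node 4→1 (fail-walked)
i=48 'd': node 1→2
i=49 'a': node 2→3  ** P0@[47:49]
i=50 'e': node 3→1 (fail-walked)
i=51 'a': node 1→4 (fail-walked)
i=52 'c': node 4→5
i=53 'd': node 5→6
i=54 'b': node 6→7  ** P1@[51:54]
i=55 'e': node 7→1 (fail-walked)
i=56 'd': node 1→2
i=57 'a': node 2→3  ** P0@[55:57]
i=58 'a': node 3→4 (fail-walked)
i=59 'c': node 4→5
i=60 'd': node 5→6
i=61 'b': node 6→7  ** P1@[58:61]
i=62 'b': node 7→0 (fail-walked)
i=63 'd': node 0→0
i=64 'e': node 0→1
i=65 'a': node 1→4 (fail-walked)
i=66 'e': node 4→1 (fail-walked)
i=67 'd': node 1→2
i=68 'a': node 2→3  ** P0@[66:68]

Matches: [[2,0],[5,0],[10,0],[14,1],[19,0],[29,0],[34,1],[38,1],[41,0],[45,0],[49,0],[54,1],[57,0],[61,1],[68,0]]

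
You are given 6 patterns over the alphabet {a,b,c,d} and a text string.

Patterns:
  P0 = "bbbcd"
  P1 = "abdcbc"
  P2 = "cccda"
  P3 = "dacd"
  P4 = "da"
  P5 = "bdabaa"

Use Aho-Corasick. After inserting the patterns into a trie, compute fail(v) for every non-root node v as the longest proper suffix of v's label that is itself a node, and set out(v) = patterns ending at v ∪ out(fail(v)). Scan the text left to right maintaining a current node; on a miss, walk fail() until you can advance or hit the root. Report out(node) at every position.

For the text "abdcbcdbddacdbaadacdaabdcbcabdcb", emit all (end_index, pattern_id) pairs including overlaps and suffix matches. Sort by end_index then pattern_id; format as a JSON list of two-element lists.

Build:
Trie (insert patterns):
  0='ε' goto a→6 b→1 c→12 d→17
  1='b' goto b→2 d→21
  2='bb' goto b→3
  3='bbb' goto c→4
  4='bbbc' goto d→5
  5='bbbcd' goto ·  [P0 ends]
  6='a' goto b→7
  7='ab' goto d→8
  8='abd' goto c→9
  9='abdc' goto b→10
  10='abdcb' goto c→11
  11='abdcbc' goto ·  [P1 ends]
  12='c' goto c→13
  13='cc' goto c→14
  14='ccc' goto d→15
  15='cccd' goto a→16
  16='cccda' goto ·  [P2 ends]
  17='d' goto a→18
  18='da' goto c→19  [P4 ends]
  19='dac' goto d→20
  20='dacd' goto ·  [P3 ends]
  21='bd' goto a→22
  22='bda' goto b→23
  23='bdab' goto a→24
  24='bdaba' goto a→25
  25='bdabaa' goto ·  [P5 ends]

BFS fail/out derivation:
  n1('b'): parent n0 fail=0; on 'b' 0 → fail=0;  out ∅∪∅=∅
  n6('a'): parent n0 fail=0; on 'a' 0 → fail=0;  out ∅∪∅=∅
  n12('c'): parent n0 fail=0; on 'c' 0 → fail=0;  out ∅∪∅=∅
  n17('d'): parent n0 fail=0; on 'd' 0 → fail=0;  out ∅∪∅=∅
  n2('bb'): parent n1 fail=0; on 'b' 0 → fail=1;  out ∅∪∅=∅
  n7('ab'): parent n6 fail=0; on 'b' 0 → fail=1;  out ∅∪∅=∅
  n13('cc'): parent n12 fail=0; on 'c' 0 → fail=12;  out ∅∪∅=∅
  n18('da'): parent n17 fail=0; on 'a' 0 → fail=6;  out {4}∪∅={4}
  n21('bd'): parent n1 fail=0; on 'd' 0 → fail=17;  out ∅∪∅=∅
  n3('bbb'): parent n2 fail=1; on 'b' 1 → fail=2;  out ∅∪∅=∅
  n8('abd'): parent n7 fail=1; on 'd' 1 → fail=21;  out ∅∪∅=∅
  n14('ccc'): parent n13 fail=12; on 'c' 12 → fail=13;  out ∅∪∅=∅
  n19('dac'): parent n18 fail=6; on 'c' 6→0 → fail=12;  out ∅∪∅=∅
  n22('bda'): parent n21 fail=17; on 'a' 17 → fail=18;  out ∅∪{4}={4}
  n4('bbbc'): parent n3 fail=2; on 'c' 2→1→0 → fail=12;  out ∅∪∅=∅
  n9('abdc'): parent n8 fail=21; on 'c' 21→17→0 → fail=12;  out ∅∪∅=∅
  n15('cccd'): parent n14 fail=13; on 'd' 13→12→0 → fail=17;  out ∅∪∅=∅
  n20('dacd'): parent n19 fail=12; on 'd' 12→0 → fail=17;  out {3}∪∅={3}
  n23('bdab'): parent n22 fail=18; on 'b' 18→6 → fail=7;  out ∅∪∅=∅
  n5('bbbcd'): parent n4 fail=12; on 'd' 12→0 → fail=17;  out {0}∪∅={0}
  n10('abdcb'): parent n9 fail=12; on 'b' 12→0 → fail=1;  out ∅∪∅=∅
  n16('cccda'): parent n15 fail=17; on 'a' 17 → fail=18;  out {2}∪{4}={2,4}
  n24('bdaba'): parent n23 fail=7; on 'a' 7→1→0 → fail=6;  out ∅∪∅=∅
  n11('abdcbc'): parent n10 fail=1; on 'c' 1→0 → fail=12;  out {1}∪∅={1}
  n25('bdabaa'): parent n24 fail=6; on 'a' 6→0 → fail=6;  out {5}∪∅={5}

Text stream:
[0] read 'a'  n0⇒n6
[1] read 'b'  n6⇒n7
[2] read 'd'  n7⇒n8
[3] read 'c'  n8⇒n9
[4] read 'b'  n9⇒n10
[5] read 'c'  n10⇒n11  emit P1@[0:5]
[6] read 'd'  n11⇒n17 ·f
[7] read 'b'  n17⇒n1 ·f
[8] read 'd'  n1⇒n21
[9] read 'd'  n21⇒n17 ·f
[10] read 'a'  n17⇒n18  emit P4@[9:10]
[11] read 'c'  n18⇒n19
[12] read 'd'  n19⇒n20  emit P3@[9:12]
[13] read 'b'  n20⇒n1 ·f
[14] read 'a'  n1⇒n6 ·f
[15] read 'a'  n6⇒n6 ·f
[16] read 'd'  n6⇒n17 ·f
[17] read 'a'  n17⇒n18  emit P4@[16:17]
[18] read 'c'  n18⇒n19
[19] read 'd'  n19⇒n20  emit P3@[16:19]
[20] read 'a'  n20⇒n18 ·f  emit P4@[19:20]
[21] read 'a'  n18⇒n6 ·f
[22] read 'b'  n6⇒n7
[23] read 'd'  n7⇒n8
[24] read 'c'  n8⇒n9
[25] read 'b'  n9⇒n10
[26] read 'c'  n10⇒n11  emit P1@[21:26]
[27] read 'a'  n11⇒n6 ·f
[28] read 'b'  n6⇒n7
[29] read 'd'  n7⇒n8
[30] read 'c'  n8⇒n9
[31] read 'b'  n9⇒n10

Result: [[5,1],[10,4],[12,3],[17,4],[19,3],[20,4],[26,1]]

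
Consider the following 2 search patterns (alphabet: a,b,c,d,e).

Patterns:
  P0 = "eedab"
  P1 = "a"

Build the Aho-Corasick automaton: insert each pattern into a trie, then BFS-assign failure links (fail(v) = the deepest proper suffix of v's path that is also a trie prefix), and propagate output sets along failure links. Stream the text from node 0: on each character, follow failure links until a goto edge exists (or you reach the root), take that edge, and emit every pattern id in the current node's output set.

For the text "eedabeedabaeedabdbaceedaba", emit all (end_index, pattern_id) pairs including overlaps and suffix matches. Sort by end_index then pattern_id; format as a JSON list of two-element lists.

Build automaton:
Trie (insert patterns):
  n0 'ε': a→6 e→1
  n1 'e': e→2
  n2 'ee': d→3
  n3 'eed': a→4
  n4 'eeda': b→5
  n5 'eedab': ·  ←P0
  n6 'a': ·  ←P1

Failure links (BFS by depth):
  n1('e'): parent n0 fail=0; on 'e' 0 → fail=0;  out ∅∪∅=∅
  n6('a'): parent n0 fail=0; on 'a' 0 → fail=0;  out {1}∪∅={1}
  n2('ee'): parent n1 fail=0; on 'e' 0 → fail=1;  out ∅∪∅=∅
  n3('eed'): parent n2 fail=1; on 'd' 1→0 → fail=0;  out ∅∪∅=∅
  n4('eeda'): parent n3 fail=0; on 'a' 0 → fail=6;  out ∅∪{1}={1}
  n5('eedab'): parent n4 fail=6; on 'b' 6→0 → fail=0;  out {0}∪∅={0}

Text stream:
[0] read 'e'  n0⇒n1
[1] read 'e'  n1⇒n2
[2] read 'd'  n2⇒n3
[3] read 'a'  n3⇒n4  ** P1@[3:3]
[4] read 'b'  n4⇒n5  ** P0@[0:4]
[5] read 'e'  n5⇒n1 ·f
[6] read 'e'  n1⇒n2
[7] read 'd'  n2⇒n3
[8] read 'a'  n3⇒n4  ** P1@[8:8]
[9] read 'b'  n4⇒n5  ** P0@[5:9]
[10] read 'a'  n5⇒n6 ·f  ** P1@[10:10]
[11] read 'e'  n6⇒n1 ·f
[12] read 'e'  n1⇒n2
[13] read 'd'  n2⇒n3
[14] read 'a'  n3⇒n4  ** P1@[14:14]
[15] read 'b'  n4⇒n5  ** P0@[11:15]
[16] read 'd'  n5⇒n0 ·f
[17] read 'b'  n0⇒n0
[18] read 'a'  n0⇒n6  ** P1@[18:18]
[19] read 'c'  n6⇒n0 ·f
[20] read 'e'  n0⇒n1
[21] read 'e'  n1⇒n2
[22] read 'd'  n2⇒n3
[23] read 'a'  n3⇒n4  ** P1@[23:23]
[24] read 'b'  n4⇒n5  ** P0@[20:24]
[25] read 'a'  n5⇒n6 ·f  ** P1@[25:25]

All matches (sorted): [[3,1],[4,0],[8,1],[9,0],[10,1],[14,1],[15,0],[18,1],[23,1],[24,0],[25,1]]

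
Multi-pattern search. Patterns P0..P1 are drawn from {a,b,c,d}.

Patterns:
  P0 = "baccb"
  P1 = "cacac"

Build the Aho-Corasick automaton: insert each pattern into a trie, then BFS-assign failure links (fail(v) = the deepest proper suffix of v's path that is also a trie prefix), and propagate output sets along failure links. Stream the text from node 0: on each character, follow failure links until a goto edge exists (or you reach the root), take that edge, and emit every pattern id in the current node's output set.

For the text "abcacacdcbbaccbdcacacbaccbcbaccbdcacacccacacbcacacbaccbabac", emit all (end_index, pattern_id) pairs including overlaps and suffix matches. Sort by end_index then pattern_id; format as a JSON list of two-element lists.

Build:
Trie (insert patterns):
  0='ε' goto b→1 c→6
  1='b' goto a→2
  2='ba' goto c→3
  3='bac' goto c→4
  4='bacc' goto b→5
  5='baccb' goto ·  ←P0
  6='c' goto a→7
  7='ca' goto c→8
  8='cac' goto a→9
  9='caca' goto c→10
  10='cacac' goto ·  ←P1

BFS fail/out derivation:
  fail(1) 'b': from fail(0)=0 chase 'b': 0 ⇒ 0;  out=∅∪out(0)=∅
  fail(6) 'c': from fail(0)=0 chase 'c': 0 ⇒ 0;  out=∅∪out(0)=∅
  fail(2) 'ba': from fail(1)=0 chase 'a': 0 ⇒ 0;  out=∅∪out(0)=∅
  fail(7) 'ca': from fail(6)=0 chase 'a': 0 ⇒ 0;  out=∅∪out(0)=∅
  fail(3) 'bac': from fail(2)=0 chase 'c': 0 ⇒ 6;  out=∅∪out(6)=∅
  fail(8) 'cac': from fail(7)=0 chase 'c': 0 ⇒ 6;  out=∅∪out(6)=∅
  fail(4) 'bacc': from fail(3)=6 chase 'c': 6→0 ⇒ 6;  out=∅∪out(6)=∅
  fail(9) 'caca': from fail(8)=6 chase 'a': 6 ⇒ 7;  out=∅∪out(7)=∅
  fail(5) 'baccb': from fail(4)=6 chase 'b': 6→0 ⇒ 1;  out={0}∪out(1)={0}
  fail(10) 'cacac': from fail(9)=7 chase 'c': 7 ⇒ 8;  out={1}∪out(8)={1}

Run:
[0] read 'a'  n0⇒n0
[1] read 'b'  n0⇒n1
[2] read 'c'  n1⇒n6 (via fail)
[3] read 'a'  n6⇒n7
[4] read 'c'  n7⇒n8
[5] read 'a'  n8⇒n9
[6] read 'c'  n9⇒n10  emit P1@[2:6]
[7] read 'd'  n10⇒n0 (via fail)
[8] read 'c'  n0⇒n6
[9] read 'b'  n6⇒n1 (via fail)
[10] read 'b'  n1⇒n1 (via fail)
[11] read 'a'  n1⇒n2
[12] read 'c'  n2⇒n3
[13] read 'c'  n3⇒n4
[14] read 'b'  n4⇒n5  emit P0@[10:14]
[15] read 'd'  n5⇒n0 (via fail)
[16] read 'c'  n0⇒n6
[17] read 'a'  n6⇒n7
[18] read 'c'  n7⇒n8
[19] read 'a'  n8⇒n9
[20] read 'c'  n9⇒n10  emit P1@[16:20]
[21] read 'b'  n10⇒n1 (via fail)
[22] read 'a'  n1⇒n2
[23] read 'c'  n2⇒n3
[24] read 'c'  n3⇒n4
[25] read 'b'  n4⇒n5  emit P0@[21:25]
[26] read 'c'  n5⇒n6 (via fail)
[27] read 'b'  n6⇒n1 (via fail)
[28] read 'a'  n1⇒n2
[29] read 'c'  n2⇒n3
[30] read 'c'  n3⇒n4
[31] read 'b'  n4⇒n5  emit P0@[27:31]
[32] read 'd'  n5⇒n0 (via fail)
[33] read 'c'  n0⇒n6
[34] read 'a'  n6⇒n7
[35] read 'c'  n7⇒n8
[36] read 'a'  n8⇒n9
[37] read 'c'  n9⇒n10  emit P1@[33:37]
[38] read 'c'  n10⇒n6 (via fail)
[39] read 'c'  n6⇒n6 (via fail)
[40] read 'a'  n6⇒n7
[41] read 'c'  n7⇒n8
[42] read 'a'  n8⇒n9
[43] read 'c'  n9⇒n10  emit P1@[39:43]
[44] read 'b'  n10⇒n1 (via fail)
[45] read 'c'  n1⇒n6 (via fail)
[46] read 'a'  n6⇒n7
[47] read 'c'  n7⇒n8
[48] read 'a'  n8⇒n9
[49] read 'c'  n9⇒n10  emit P1@[45:49]
[50] read 'b'  n10⇒n1 (via fail)
[51] read 'a'  n1⇒n2
[52] read 'c'  n2⇒n3
[53] read 'c'  n3⇒n4
[54] read 'b'  n4⇒n5  emit P0@[50:54]
[55] read 'a'  n5⇒n2 (via fail)
[56] read 'b'  n2⇒n1 (via fail)
[57] read 'a'  n1⇒n2
[58] read 'c'  n2⇒n3

Matches: [[6,1],[14,0],[20,1],[25,0],[31,0],[37,1],[43,1],[49,1],[54,0]]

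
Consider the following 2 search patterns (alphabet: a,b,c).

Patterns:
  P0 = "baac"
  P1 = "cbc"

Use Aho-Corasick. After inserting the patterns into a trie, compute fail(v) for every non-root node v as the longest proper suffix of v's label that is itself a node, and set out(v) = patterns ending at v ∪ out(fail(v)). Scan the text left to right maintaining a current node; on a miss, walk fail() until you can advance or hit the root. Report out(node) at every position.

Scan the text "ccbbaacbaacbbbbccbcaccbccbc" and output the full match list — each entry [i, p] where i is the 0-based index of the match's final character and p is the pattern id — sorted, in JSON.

Construct AC machine:
Trie (insert patterns):
  n0 'ε': b→1 c→5
  n1 'b': a→2
  n2 'ba': a→3
  n3 'baa': c→4
  n4 'baac': ·  ←P0
  n5 'c': b→6
  n6 'cb': c→7
  n7 'cbc': ·  ←P1

BFS fail/out derivation:
  fail(1) 'b': from fail(0)=0 chase 'b': 0 ⇒ 0;  out=∅∪out(0)=∅
  fail(5) 'c': from fail(0)=0 chase 'c': 0 ⇒ 0;  out=∅∪out(0)=∅
  fail(2) 'ba': from fail(1)=0 chase 'a': 0 ⇒ 0;  out=∅∪out(0)=∅
  fail(6) 'cb': from fail(5)=0 chase 'b': 0 ⇒ 1;  out=∅∪out(1)=∅
  fail(3) 'baa': from fail(2)=0 chase 'a': 0 ⇒ 0;  out=∅∪out(0)=∅
  fail(7) 'cbc': from fail(6)=1 chase 'c': 1→0 ⇒ 5;  out={1}∪out(5)={1}
  fail(4) 'baac': from fail(3)=0 chase 'c': 0 ⇒ 5;  out={0}∪out(5)={0}

Text stream:
i=0 'c': node 0→5
i=1 'c': node 5→5 (via fail)
i=2 'b': node 5→6
i=3 'b': node 6→1 (via fail)
i=4 'a': node 1→2
i=5 'a': node 2→3
i=6 'c': node 3→4  emit P0@[3:6]
i=7 'b': node 4→6 (via fail)
i=8 'a': node 6→2 (via fail)
i=9 'a': node 2→3
i=10 'c': node 3→4  emit P0@[7:10]
i=11 'b': node 4→6 (via fail)
i=12 'b': node 6→1 (via fail)
i=13 'b': node 1→1 (via fail)
i=14 'b': node 1→1 (via fail)
i=15 'c': node 1→5 (via fail)
i=16 'c': node 5→5 (via fail)
i=17 'b': node 5→6
i=18 'c': node 6→7  emit P1@[16:18]
i=19 'a': node 7→0 (via fail)
i=20 'c': node 0→5
i=21 'c': node 5→5 (via fail)
i=22 'b': node 5→6
i=23 'c': node 6→7  emit P1@[21:23]
i=24 'c': node 7→5 (via fail)
i=25 'b': node 5→6
i=26 'c': node 6→7  emit P1@[24:26]

Matches: [[6,0],[10,0],[18,1],[23,1],[26,1]]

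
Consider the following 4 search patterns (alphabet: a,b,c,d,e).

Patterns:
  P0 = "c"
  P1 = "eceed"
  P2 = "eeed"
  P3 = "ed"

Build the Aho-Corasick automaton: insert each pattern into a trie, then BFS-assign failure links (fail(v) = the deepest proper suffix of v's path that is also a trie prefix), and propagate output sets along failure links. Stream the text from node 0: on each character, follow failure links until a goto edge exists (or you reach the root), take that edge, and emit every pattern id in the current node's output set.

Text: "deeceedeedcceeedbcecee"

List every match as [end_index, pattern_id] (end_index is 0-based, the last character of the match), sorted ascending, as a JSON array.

Build:
Trie (insert patterns):
  n0 'ε': c→1 e→2
  n1 'c': ·  [P0 ends]
  n2 'e': c→3 d→10 e→7
  n3 'ec': e→4
  n4 'ece': e→5
  n5 'ecee': d→6
  n6 'eceed': ·  [P1 ends]
  n7 'ee': e→8
  n8 'eee': d→9
  n9 'eeed': ·  [P2 ends]
  n10 'ed': ·  [P3 ends]

Failure links (BFS by depth):
  fail(1) 'c': from fail(0)=0 chase 'c': 0 ⇒ 0;  out={0}∪out(0)={0}
  fail(2) 'e': from fail(0)=0 chase 'e': 0 ⇒ 0;  out=∅∪out(0)=∅
  fail(3) 'ec': from fail(2)=0 chase 'c': 0 ⇒ 1;  out=∅∪out(1)={0}
  fail(7) 'ee': from fail(2)=0 chase 'e': 0 ⇒ 2;  out=∅∪out(2)=∅
  fail(10) 'ed': from fail(2)=0 chase 'd': 0 ⇒ 0;  out={3}∪out(0)={3}
  fail(4) 'ece': from fail(3)=1 chase 'e': 1→0 ⇒ 2;  out=∅∪out(2)=∅
  fail(8) 'eee': from fail(7)=2 chase 'e': 2 ⇒ 7;  out=∅∪out(7)=∅
  fail(5) 'ecee': from fail(4)=2 chase 'e': 2 ⇒ 7;  out=∅∪out(7)=∅
  fail(9) 'eeed': from fail(8)=7 chase 'd': 7→2 ⇒ 10;  out={2}∪out(10)={2,3}
  fail(6) 'eceed': from fail(5)=7 chase 'd': 7→2 ⇒ 10;  out={1}∪out(10)={1,3}

Scan:
[0] read 'd'  n0⇒n0
[1] read 'e'  n0⇒n2
[2] read 'e'  n2⇒n7
[3] read 'c'  n7⇒n3 (via fail)  emit P0@[3:3]
[4] read 'e'  n3⇒n4
[5] read 'e'  n4⇒n5
[6] read 'd'  n5⇒n6  emit P1@[2:6],P3@[5:6]
[7] read 'e'  n6⇒n2 (via fail)
[8] read 'e'  n2⇒n7
[9] read 'd'  n7⇒n10 (via fail)  emit P3@[8:9]
[10] read 'c'  n10⇒n1 (via fail)  emit P0@[10:10]
[11] read 'c'  n1⇒n1 (via fail)  emit P0@[11:11]
[12] read 'e'  n1⇒n2 (via fail)
[13] read 'e'  n2⇒n7
[14] read 'e'  n7⇒n8
[15] read 'd'  n8⇒n9  emit P2@[12:15],P3@[14:15]
[16] read 'b'  n9⇒n0 (via fail)
[17] read 'c'  n0⇒n1  emit P0@[17:17]
[18] read 'e'  n1⇒n2 (via fail)
[19] read 'c'  n2⇒n3  emit P0@[19:19]
[20] read 'e'  n3⇒n4
[21] read 'e'  n4⇒n5

Result: [[3,0],[6,1],[6,3],[9,3],[10,0],[11,0],[15,2],[15,3],[17,0],[19,0]]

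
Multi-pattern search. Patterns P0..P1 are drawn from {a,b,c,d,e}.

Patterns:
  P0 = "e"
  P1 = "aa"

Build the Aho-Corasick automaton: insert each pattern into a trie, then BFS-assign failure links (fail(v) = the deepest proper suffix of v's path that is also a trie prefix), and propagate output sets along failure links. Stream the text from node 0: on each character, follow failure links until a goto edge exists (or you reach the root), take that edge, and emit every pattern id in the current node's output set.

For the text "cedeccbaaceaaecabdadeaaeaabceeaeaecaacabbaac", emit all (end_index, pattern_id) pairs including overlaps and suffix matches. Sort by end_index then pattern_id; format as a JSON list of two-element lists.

Construct AC machine:
Trie nodes:
  n0 'ε': a→2 e→1
  n1 'e': ·  [P0 ends]
  n2 'a': a→3
  n3 'aa': ·  [P1 ends]

BFS fail/out derivation:
  n1('e'): parent n0 fail=0; on 'e' 0 → fail=0;  out {0}∪∅={0}
  n2('a'): parent n0 fail=0; on 'a' 0 → fail=0;  out ∅∪∅=∅
  n3('aa'): parent n2 fail=0; on 'a' 0 → fail=2;  out {1}∪∅={1}

Scan:
pos 0 'c': at 0
pos 1 'e': at 1  emit P0@[1:1]
pos 2 'd': at 0 (via fail)
pos 3 'e': at 1  emit P0@[3:3]
pos 4 'c': at 0 (via fail)
pos 5 'c': at 0
pos 6 'b': at 0
pos 7 'a': at 2
pos 8 'a': at 3  emit P1@[7:8]
pos 9 'c': at 0 (via fail)
pos 10 'e': at 1  emit P0@[10:10]
pos 11 'a': at 2 (via fail)
pos 12 'a': at 3  emit P1@[11:12]
pos 13 'e': at 1 (via fail)  emit P0@[13:13]
pos 14 'c': at 0 (via fail)
pos 15 'a': at 2
pos 16 'b': at 0 (via fail)
pos 17 'd': at 0
pos 18 'a': at 2
pos 19 'd': at 0 (via fail)
pos 20 'e': at 1  emit P0@[20:20]
pos 21 'a': at 2 (via fail)
pos 22 'a': at 3  emit P1@[21:22]
pos 23 'e': at 1 (via fail)  emit P0@[23:23]
pos 24 'a': at 2 (via fail)
pos 25 'a': at 3  emit P1@[24:25]
pos 26 'b': at 0 (via fail)
pos 27 'c': at 0
pos 28 'e': at 1  emit P0@[28:28]
pos 29 'e': at 1 (via fail)  emit P0@[29:29]
pos 30 'a': at 2 (via fail)
pos 31 'e': at 1 (via fail)  emit P0@[31:31]
pos 32 'a': at 2 (via fail)
pos 33 'e': at 1 (via fail)  emit P0@[33:33]
pos 34 'c': at 0 (via fail)
pos 35 'a': at 2
pos 36 'a': at 3  emit P1@[35:36]
pos 37 'c': at 0 (via fail)
pos 38 'a': at 2
pos 39 'b': at 0 (via fail)
pos 40 'b': at 0
pos 41 'a': at 2
pos 42 'a': at 3  emit P1@[41:42]
pos 43 'c': at 0 (via fail)

Matches: [[1,0],[3,0],[8,1],[10,0],[12,1],[13,0],[20,0],[22,1],[23,0],[25,1],[28,0],[29,0],[31,0],[33,0],[36,1],[42,1]]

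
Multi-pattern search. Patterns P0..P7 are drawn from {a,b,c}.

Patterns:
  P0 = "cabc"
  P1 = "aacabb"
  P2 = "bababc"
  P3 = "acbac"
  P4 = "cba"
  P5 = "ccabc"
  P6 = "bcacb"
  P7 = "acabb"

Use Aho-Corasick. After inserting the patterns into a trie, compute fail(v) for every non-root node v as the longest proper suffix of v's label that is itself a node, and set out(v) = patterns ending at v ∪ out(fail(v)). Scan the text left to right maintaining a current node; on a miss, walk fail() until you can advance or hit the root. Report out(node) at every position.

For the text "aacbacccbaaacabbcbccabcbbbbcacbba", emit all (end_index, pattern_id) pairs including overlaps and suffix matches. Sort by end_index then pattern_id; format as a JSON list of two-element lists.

Construct AC machine:
Trie nodes:
  0='ε' goto a→5 b→11 c→1
  1='c' goto a→2 b→21 c→23
  2='ca' goto b→3
  3='cab' goto c→4
  4='cabc' goto ·  ←P0
  5='a' goto a→6 c→17
  6='aa' goto c→7
  7='aac' goto a→8
  8='aaca' goto b→9
  9='aacab' goto b→10
  10='aacabb' goto ·  ←P1
  11='b' goto a→12 c→27
  12='ba' goto b→13
  13='bab' goto a→14
  14='baba' goto b→15
  15='babab' goto c→16
  16='bababc' goto ·  ←P2
  17='ac' goto a→31 b→18
  18='acb' goto a→19
  19='acba' goto c→20
  20='acbac' goto ·  ←P3
  21='cb' goto a→22
  22='cba' goto ·  ←P4
  23='cc' goto a→24
  24='cca' goto b→25
  25='ccab' goto c→26
  26='ccabc' goto ·  ←P5
  27='bc' goto a→28
  28='bca' goto c→29
  29='bcac' goto b→30
  30='bcacb' goto ·  ←P6
  31='aca' goto b→32
  32='acab' goto b→33
  33='acabb' goto ·  ←P7

BFS fail/out derivation:
  fail(1) 'c': from fail(0)=0 chase 'c': 0 ⇒ 0;  out=∅∪out(0)=∅
  fail(5) 'a': from fail(0)=0 chase 'a': 0 ⇒ 0;  out=∅∪out(0)=∅
  fail(11) 'b': from fail(0)=0 chase 'b': 0 ⇒ 0;  out=∅∪out(0)=∅
  fail(2) 'ca': from fail(1)=0 chase 'a': 0 ⇒ 5;  out=∅∪out(5)=∅
  fail(6) 'aa': from fail(5)=0 chase 'a': 0 ⇒ 5;  out=∅∪out(5)=∅
  fail(12) 'ba': from fail(11)=0 chase 'a': 0 ⇒ 5;  out=∅∪out(5)=∅
  fail(17) 'ac': from fail(5)=0 chase 'c': 0 ⇒ 1;  out=∅∪out(1)=∅
  fail(21) 'cb': from fail(1)=0 chase 'b': 0 ⇒ 11;  out=∅∪out(11)=∅
  fail(23) 'cc': from fail(1)=0 chase 'c': 0 ⇒ 1;  out=∅∪out(1)=∅
  fail(27) 'bc': from fail(11)=0 chase 'c': 0 ⇒ 1;  out=∅∪out(1)=∅
  fail(3) 'cab': from fail(2)=5 chase 'b': 5→0 ⇒ 11;  out=∅∪out(11)=∅
  fail(7) 'aac': from fail(6)=5 chase 'c': 5 ⇒ 17;  out=∅∪out(17)=∅
  fail(13) 'bab': from fail(12)=5 chase 'b': 5→0 ⇒ 11;  out=∅∪out(11)=∅
  fail(18) 'acb': from fail(17)=1 chase 'b': 1 ⇒ 21;  out=∅∪out(21)=∅
  fail(22) 'cba': from fail(21)=11 chase 'a': 11 ⇒ 12;  out={4}∪out(12)={4}
  fail(24) 'cca': from fail(23)=1 chase 'a': 1 ⇒ 2;  out=∅∪out(2)=∅
  fail(28) 'bca': from fail(27)=1 chase 'a': 1 ⇒ 2;  out=∅∪out(2)=∅
  fail(31) 'aca': from fail(17)=1 chase 'a': 1 ⇒ 2;  out=∅∪out(2)=∅
  fail(4) 'cabc': from fail(3)=11 chase 'c': 11 ⇒ 27;  out={0}∪out(27)={0}
  fail(8) 'aaca': from fail(7)=17 chase 'a': 17 ⇒ 31;  out=∅∪out(31)=∅
  fail(14) 'baba': from fail(13)=11 chase 'a': 11 ⇒ 12;  out=∅∪out(12)=∅
  fail(19) 'acba': from fail(18)=21 chase 'a': 21 ⇒ 22;  out=∅∪out(22)={4}
  fail(25) 'ccab': from fail(24)=2 chase 'b': 2 ⇒ 3;  out=∅∪out(3)=∅
  fail(29) 'bcac': from fail(28)=2 chase 'c': 2→5 ⇒ 17;  out=∅∪out(17)=∅
  fail(32) 'acab': from fail(31)=2 chase 'b': 2 ⇒ 3;  out=∅∪out(3)=∅
  fail(9) 'aacab': from fail(8)=31 chase 'b': 31 ⇒ 32;  out=∅∪out(32)=∅
  fail(15) 'babab': from fail(14)=12 chase 'b': 12 ⇒ 13;  out=∅∪out(13)=∅
  fail(20) 'acbac': from fail(19)=22 chase 'c': 22→12→5 ⇒ 17;  out={3}∪out(17)={3}
  fail(26) 'ccabc': from fail(25)=3 chase 'c': 3 ⇒ 4;  out={5}∪out(4)={0,5}
  fail(30) 'bcacb': from fail(29)=17 chase 'b': 17 ⇒ 18;  out={6}∪out(18)={6}
  fail(33) 'acabb': from fail(32)=3 chase 'b': 3→11→0 ⇒ 11;  out={7}∪out(11)={7}
  fail(10) 'aacabb': from fail(9)=32 chase 'b': 32 ⇒ 33;  out={1}∪out(33)={1,7}
  fail(16) 'bababc': from fail(15)=13 chase 'c': 13→11 ⇒ 27;  out={2}∪out(27)={2}

Text stream:
pos 0 'a': at 5
pos 1 'a': at 6
pos 2 'c': at 7
pos 3 'b': at 18 ·f
pos 4 'a': at 19  emit P4@[2:4]
pos 5 'c': at 20  emit P3@[1:5]
pos 6 'c': at 23 ·f
pos 7 'c': at 23 ·f
pos 8 'b': at 21 ·f
pos 9 'a': at 22  emit P4@[7:9]
pos 10 'a': at 6 ·f
pos 11 'a': at 6 ·f
pos 12 'c': at 7
pos 13 'a': at 8
pos 14 'b': at 9
pos 15 'b': at 10  emit P1@[10:15],P7@[11:15]
pos 16 'c': at 27 ·f
pos 17 'b': at 21 ·f
pos 18 'c': at 27 ·f
pos 19 'c': at 23 ·f
pos 20 'a': at 24
pos 21 'b': at 25
pos 22 'c': at 26  emit P0@[19:22],P5@[18:22]
pos 23 'b': at 21 ·f
pos 24 'b': at 11 ·f
pos 25 'b': at 11 ·f
pos 26 'b': at 11 ·f
pos 27 'c': at 27
pos 28 'a': at 28
pos 29 'c': at 29
pos 30 'b': at 30  emit P6@[26:30]
pos 31 'b': at 11 ·f
pos 32 'a': at 12

Matches: [[4,4],[5,3],[9,4],[15,1],[15,7],[22,0],[22,5],[30,6]]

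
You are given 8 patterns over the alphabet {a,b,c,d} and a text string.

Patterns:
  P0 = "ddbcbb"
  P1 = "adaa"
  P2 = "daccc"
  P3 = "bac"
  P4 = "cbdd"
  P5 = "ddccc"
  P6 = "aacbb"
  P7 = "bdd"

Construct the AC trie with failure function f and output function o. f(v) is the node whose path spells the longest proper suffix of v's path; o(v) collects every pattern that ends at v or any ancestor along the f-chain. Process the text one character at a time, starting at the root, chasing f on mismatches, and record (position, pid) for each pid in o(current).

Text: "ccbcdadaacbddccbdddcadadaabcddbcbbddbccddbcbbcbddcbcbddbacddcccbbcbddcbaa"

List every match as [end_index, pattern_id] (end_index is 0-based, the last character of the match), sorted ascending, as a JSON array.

Build automaton:
Trie (insert patterns):
  0='ε' goto a→7 b→15 c→18 d→1
  1='d' goto a→11 d→2
  2='dd' goto b→3 c→22
  3='ddb' goto c→4
  4='ddbc' goto b→5
  5='ddbcb' goto b→6
  6='ddbcbb' goto ·  [P0 ends]
  7='a' goto a→25 d→8
  8='ad' goto a→9
  9='ada' goto a→10
  10='adaa' goto ·  [P1 ends]
  11='da' goto c→12
  12='dac' goto c→13
  13='dacc' goto c→14
  14='daccc' goto ·  [P2 ends]
  15='b' goto a→16 d→29
  16='ba' goto c→17
  17='bac' goto ·  [P3 ends]
  18='c' goto b→19
  19='cb' goto d→20
  20='cbd' goto d→21
  21='cbdd' goto ·  [P4 ends]
  22='ddc' goto c→23
  23='ddcc' goto c→24
  24='ddccc' goto ·  [P5 ends]
  25='aa' goto c→26
  26='aac' goto b→27
  27='aacb' goto b→28
  28='aacbb' goto ·  [P6 ends]
  29='bd' goto d→30
  30='bdd' goto ·  [P7 ends]

BFS fail/out derivation:
  n1('d'): parent n0 fail=0; on 'd' 0 → fail=0;  out ∅∪∅=∅
  n7('a'): parent n0 fail=0; on 'a' 0 → fail=0;  out ∅∪∅=∅
  n15('b'): parent n0 fail=0; on 'b' 0 → fail=0;  out ∅∪∅=∅
  n18('c'): parent n0 fail=0; on 'c' 0 → fail=0;  out ∅∪∅=∅
  n2('dd'): parent n1 fail=0; on 'd' 0 → fail=1;  out ∅∪∅=∅
  n8('ad'): parent n7 fail=0; on 'd' 0 → fail=1;  out ∅∪∅=∅
  n11('da'): parent n1 fail=0; on 'a' 0 → fail=7;  out ∅∪∅=∅
  n16('ba'): parent n15 fail=0; on 'a' 0 → fail=7;  out ∅∪∅=∅
  n19('cb'): parent n18 fail=0; on 'b' 0 → fail=15;  out ∅∪∅=∅
  n25('aa'): parent n7 fail=0; on 'a' 0 → fail=7;  out ∅∪∅=∅
  n29('bd'): parent n15 fail=0; on 'd' 0 → fail=1;  out ∅∪∅=∅
  n3('ddb'): parent n2 fail=1; on 'b' 1→0 → fail=15;  out ∅∪∅=∅
  n9('ada'): parent n8 fail=1; on 'a' 1 → fail=11;  out ∅∪∅=∅
  n12('dac'): parent n11 fail=7; on 'c' 7→0 → fail=18;  out ∅∪∅=∅
  n17('bac'): parent n16 fail=7; on 'c' 7→0 → fail=18;  out {3}∪∅={3}
  n20('cbd'): parent n19 fail=15; on 'd' 15 → fail=29;  out ∅∪∅=∅
  n22('ddc'): parent n2 fail=1; on 'c' 1→0 → fail=18;  out ∅∪∅=∅
  n26('aac'): parent n25 fail=7; on 'c' 7→0 → fail=18;  out ∅∪∅=∅
  n30('bdd'): parent n29 fail=1; on 'd' 1 → fail=2;  out {7}∪∅={7}
  n4('ddbc'): parent n3 fail=15; on 'c' 15→0 → fail=18;  out ∅∪∅=∅
  n10('adaa'): parent n9 fail=11; on 'a' 11→7 → fail=25;  out {1}∪∅={1}
  n13('dacc'): parent n12 fail=18; on 'c' 18→0 → fail=18;  out ∅∪∅=∅
  n21('cbdd'): parent n20 fail=29; on 'd' 29 → fail=30;  out {4}∪{7}={4,7}
  n23('ddcc'): parent n22 fail=18; on 'c' 18→0 → fail=18;  out ∅∪∅=∅
  n27('aacb'): parent n26 fail=18; on 'b' 18 → fail=19;  out ∅∪∅=∅
  n5('ddbcb'): parent n4 fail=18; on 'b' 18 → fail=19;  out ∅∪∅=∅
  n14('daccc'): parent n13 fail=18; on 'c' 18→0 → fail=18;  out {2}∪∅={2}
  n24('ddccc'): parent n23 fail=18; on 'c' 18→0 → fail=18;  out {5}∪∅={5}
  n28('aacbb'): parent n27 fail=19; on 'b' 19→15→0 → fail=15;  out {6}∪∅={6}
  n6('ddbcbb'): parent n5 fail=19; on 'b' 19→15→0 → fail=15;  out {0}∪∅={0}

Text stream:
i=0 'c': node 0→18
i=1 'c': node 18→18 (fail-walked)
i=2 'b': node 18→19
i=3 'c': node 19→18 (fail-walked)
i=4 'd': node 18→1 (fail-walked)
i=5 'a': node 1→11
i=6 'd': node 11→8 (fail-walked)
i=7 'a': node 8→9
i=8 'a': node 9→10  emit P1@[5:8]
i=9 'c': node 10→26 (fail-walked)
i=10 'b': node 26→27
i=11 'd': node 27→20 (fail-walked)
i=12 'd': node 20→21  emit P4@[9:12],P7@[10:12]
i=13 'c': node 21→22 (fail-walked)
i=14 'c': node 22→23
i=15 'b': node 23→19 (fail-walked)
i=16 'd': node 19→20
i=17 'd': node 20→21  emit P4@[14:17],P7@[15:17]
i=18 'd': node 21→2 (fail-walked)
i=19 'c': node 2→22
i=20 'a': node 22→7 (fail-walked)
i=21 'd': node 7→8
i=22 'a': node 8→9
i=23 'd': node 9→8 (fail-walked)
i=24 'a': node 8→9
i=25 'a': node 9→10  emit P1@[22:25]
i=26 'b': node 10→15 (fail-walked)
i=27 'c': node 15→18 (fail-walked)
i=28 'd': node 18→1 (fail-walked)
i=29 'd': node 1→2
i=30 'b': node 2→3
i=31 'c': node 3→4
i=32 'b': node 4→5
i=33 'b': node 5→6  emit P0@[28:33]
i=34 'd': node 6→29 (fail-walked)
i=35 'd': node 29→30  emit P7@[33:35]
i=36 'b': node 30→3 (fail-walked)
i=37 'c': node 3→4
i=38 'c': node 4→18 (fail-walked)
i=39 'd': node 18→1 (fail-walked)
i=40 'd': node 1→2
i=41 'b': node 2→3
i=42 'c': node 3→4
i=43 'b': node 4→5
i=44 'b': node 5→6  emit P0@[39:44]
i=45 'c': node 6→18 (fail-walked)
i=46 'b': node 18→19
i=47 'd': node 19→20
i=48 'd': node 20→21  emit P4@[45:48],P7@[46:48]
i=49 'c': node 21→22 (fail-walked)
i=50 'b': node 22→19 (fail-walked)
i=51 'c': node 19→18 (fail-walked)
i=52 'b': node 18→19
i=53 'd': node 19→20
i=54 'd': node 20→21  emit P4@[51:54],P7@[52:54]
i=55 'b': node 21→3 (fail-walked)
i=56 'a': node 3→16 (fail-walked)
i=57 'c': node 16→17  emit P3@[55:57]
i=58 'd': node 17→1 (fail-walked)
i=59 'd': node 1→2
i=60 'c': node 2→22
i=61 'c': node 22→23
i=62 'c': node 23→24  emit P5@[58:62]
i=63 'b': node 24→19 (fail-walked)
i=64 'b': node 19→15 (fail-walked)
i=65 'c': node 15→18 (fail-walked)
i=66 'b': node 18→19
i=67 'd': node 19→20
i=68 'd': node 20→21  emit P4@[65:68],P7@[66:68]
i=69 'c': node 21→22 (fail-walked)
i=70 'b': node 22→19 (fail-walked)
i=71 'a': node 19→16 (fail-walked)
i=72 'a': node 16→25 (fail-walked)

Matches: [[8,1],[12,4],[12,7],[17,4],[17,7],[25,1],[33,0],[35,7],[44,0],[48,4],[48,7],[54,4],[54,7],[57,3],[62,5],[68,4],[68,7]]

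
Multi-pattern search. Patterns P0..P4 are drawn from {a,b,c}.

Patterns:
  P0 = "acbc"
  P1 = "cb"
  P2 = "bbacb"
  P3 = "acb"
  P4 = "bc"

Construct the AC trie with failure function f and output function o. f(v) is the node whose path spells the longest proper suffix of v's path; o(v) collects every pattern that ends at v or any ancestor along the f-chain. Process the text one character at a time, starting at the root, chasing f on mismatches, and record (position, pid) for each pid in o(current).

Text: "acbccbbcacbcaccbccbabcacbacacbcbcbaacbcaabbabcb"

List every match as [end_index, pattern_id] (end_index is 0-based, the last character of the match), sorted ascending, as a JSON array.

Construct AC machine:
Trie nodes:
  n0 'ε': a→1 b→7 c→5
  n1 'a': c→2
  n2 'ac': b→3
  n3 'acb': c→4  [P3 ends]
  n4 'acbc': ·  [P0 ends]
  n5 'c': b→6
  n6 'cb': ·  [P1 ends]
  n7 'b': b→8 c→12
  n8 'bb': a→9
  n9 'bba': c→10
  n10 'bbac': b→11
  n11 'bbacb': ·  [P2 ends]
  n12 'bc': ·  [P4 ends]

BFS fail/out derivation:
  n1('a'): parent n0 fail=0; on 'a' 0 → fail=0;  out ∅∪∅=∅
  n5('c'): parent n0 fail=0; on 'c' 0 → fail=0;  out ∅∪∅=∅
  n7('b'): parent n0 fail=0; on 'b' 0 → fail=0;  out ∅∪∅=∅
  n2('ac'): parent n1 fail=0; on 'c' 0 → fail=5;  out ∅∪∅=∅
  n6('cb'): parent n5 fail=0; on 'b' 0 → fail=7;  out {1}∪∅={1}
  n8('bb'): parent n7 fail=0; on 'b' 0 → fail=7;  out ∅∪∅=∅
  n12('bc'): parent n7 fail=0; on 'c' 0 → fail=5;  out {4}∪∅={4}
  n3('acb'): parent n2 fail=5; on 'b' 5 → fail=6;  out {3}∪{1}={1,3}
  n9('bba'): parent n8 fail=7; on 'a' 7→0 → fail=1;  out ∅∪∅=∅
  n4('acbc'): parent n3 fail=6; on 'c' 6→7 → fail=12;  out {0}∪{4}={0,4}
  n10('bbac'): parent n9 fail=1; on 'c' 1 → fail=2;  out ∅∪∅=∅
  n11('bbacb'): parent n10 fail=2; on 'b' 2 → fail=3;  out {2}∪{1,3}={1,2,3}

Run:
[0] read 'a'  n0⇒n1
[1] read 'c'  n1⇒n2
[2] read 'b'  n2⇒n3  ** P1@[1:2],P3@[0:2]
[3] read 'c'  n3⇒n4  ** P0@[0:3],P4@[2:3]
[4] read 'c'  n4⇒n5 (fail-walked)
[5] read 'b'  n5⇒n6  ** P1@[4:5]
[6] read 'b'  n6⇒n8 (fail-walked)
[7] read 'c'  n8⇒n12 (fail-walked)  ** P4@[6:7]
[8] read 'a'  n12⇒n1 (fail-walked)
[9] read 'c'  n1⇒n2
[10] read 'b'  n2⇒n3  ** P1@[9:10],P3@[8:10]
[11] read 'c'  n3⇒n4  ** P0@[8:11],P4@[10:11]
[12] read 'a'  n4⇒n1 (fail-walked)
[13] read 'c'  n1⇒n2
[14] read 'c'  n2⇒n5 (fail-walked)
[15] read 'b'  n5⇒n6  ** P1@[14:15]
[16] read 'c'  n6⇒n12 (fail-walked)  ** P4@[15:16]
[17] read 'c'  n12⇒n5 (fail-walked)
[18] read 'b'  n5⇒n6  ** P1@[17:18]
[19] read 'a'  n6⇒n1 (fail-walked)
[20] read 'b'  n1⇒n7 (fail-walked)
[21] read 'c'  n7⇒n12  ** P4@[20:21]
[22] read 'a'  n12⇒n1 (fail-walked)
[23] read 'c'  n1⇒n2
[24] read 'b'  n2⇒n3  ** P1@[23:24],P3@[22:24]
[25] read 'a'  n3⇒n1 (fail-walked)
[26] read 'c'  n1⇒n2
[27] read 'a'  n2⇒n1 (fail-walked)
[28] read 'c'  n1⇒n2
[29] read 'b'  n2⇒n3  ** P1@[28:29],P3@[27:29]
[30] read 'c'  n3⇒n4  ** P0@[27:30],P4@[29:30]
[31] read 'b'  n4⇒n6 (fail-walked)  ** P1@[30:31]
[32] read 'c'  n6⇒n12 (fail-walked)  ** P4@[31:32]
[33] read 'b'  n12⇒n6 (fail-walked)  ** P1@[32:33]
[34] read 'a'  n6⇒n1 (fail-walked)
[35] read 'a'  n1⇒n1 (fail-walked)
[36] read 'c'  n1⇒n2
[37] read 'b'  n2⇒n3  ** P1@[36:37],P3@[35:37]
[38] read 'c'  n3⇒n4  ** P0@[35:38],P4@[37:38]
[39] read 'a'  n4⇒n1 (fail-walked)
[40] read 'a'  n1⇒n1 (fail-walked)
[41] read 'b'  n1⇒n7 (fail-walked)
[42] read 'b'  n7⇒n8
[43] read 'a'  n8⇒n9
[44] read 'b'  n9⇒n7 (fail-walked)
[45] read 'c'  n7⇒n12  ** P4@[44:45]
[46] read 'b'  n12⇒n6 (fail-walked)  ** P1@[45:46]

Result: [[2,1],[2,3],[3,0],[3,4],[5,1],[7,4],[10,1],[10,3],[11,0],[11,4],[15,1],[16,4],[18,1],[21,4],[24,1],[24,3],[29,1],[29,3],[30,0],[30,4],[31,1],[32,4],[33,1],[37,1],[37,3],[38,0],[38,4],[45,4],[46,1]]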